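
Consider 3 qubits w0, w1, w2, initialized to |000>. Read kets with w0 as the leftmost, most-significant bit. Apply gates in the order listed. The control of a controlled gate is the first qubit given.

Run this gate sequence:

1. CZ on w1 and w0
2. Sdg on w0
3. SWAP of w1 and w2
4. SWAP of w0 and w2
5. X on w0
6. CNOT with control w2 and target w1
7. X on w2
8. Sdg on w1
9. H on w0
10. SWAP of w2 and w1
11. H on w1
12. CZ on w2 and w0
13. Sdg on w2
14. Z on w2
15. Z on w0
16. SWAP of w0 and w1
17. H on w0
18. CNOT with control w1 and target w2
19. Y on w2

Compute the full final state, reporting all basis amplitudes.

After the circuit, the state carries amplitude sqrt(2)*I/2 on |101>, -sqrt(2)*I/2 on |110>, and 0 on every other basis state.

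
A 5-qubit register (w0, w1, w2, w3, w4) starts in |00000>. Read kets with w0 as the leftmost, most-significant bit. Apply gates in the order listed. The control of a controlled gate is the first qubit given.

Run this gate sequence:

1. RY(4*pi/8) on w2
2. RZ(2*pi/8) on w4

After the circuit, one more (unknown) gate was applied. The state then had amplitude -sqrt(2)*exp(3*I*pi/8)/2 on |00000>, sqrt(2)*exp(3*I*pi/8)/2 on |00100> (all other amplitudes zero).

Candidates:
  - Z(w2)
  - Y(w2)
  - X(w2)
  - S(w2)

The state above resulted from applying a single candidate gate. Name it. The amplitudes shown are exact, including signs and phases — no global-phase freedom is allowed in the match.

It was Y(w2) that produced the state shown.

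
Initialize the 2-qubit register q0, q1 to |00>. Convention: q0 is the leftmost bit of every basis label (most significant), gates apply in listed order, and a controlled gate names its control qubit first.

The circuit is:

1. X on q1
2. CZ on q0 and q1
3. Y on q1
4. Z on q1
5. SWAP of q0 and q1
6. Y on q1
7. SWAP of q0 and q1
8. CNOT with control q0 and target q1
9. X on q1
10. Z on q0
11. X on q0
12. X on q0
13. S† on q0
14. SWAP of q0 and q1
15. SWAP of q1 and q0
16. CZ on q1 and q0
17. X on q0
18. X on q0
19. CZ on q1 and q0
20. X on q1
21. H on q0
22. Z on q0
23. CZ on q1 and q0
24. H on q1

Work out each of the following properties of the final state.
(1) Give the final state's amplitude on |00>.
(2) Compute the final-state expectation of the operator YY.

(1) |00> carries amplitude I/2 in the final state. Key observation: the block from step 16 through step 19 cancels to the identity and can be dropped.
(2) The observable YY averages to 0.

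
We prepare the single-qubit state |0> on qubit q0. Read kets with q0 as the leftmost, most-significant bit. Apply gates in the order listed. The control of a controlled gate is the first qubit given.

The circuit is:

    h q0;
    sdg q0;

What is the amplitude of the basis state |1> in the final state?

The amplitude on |1> is -sqrt(2)*I/2.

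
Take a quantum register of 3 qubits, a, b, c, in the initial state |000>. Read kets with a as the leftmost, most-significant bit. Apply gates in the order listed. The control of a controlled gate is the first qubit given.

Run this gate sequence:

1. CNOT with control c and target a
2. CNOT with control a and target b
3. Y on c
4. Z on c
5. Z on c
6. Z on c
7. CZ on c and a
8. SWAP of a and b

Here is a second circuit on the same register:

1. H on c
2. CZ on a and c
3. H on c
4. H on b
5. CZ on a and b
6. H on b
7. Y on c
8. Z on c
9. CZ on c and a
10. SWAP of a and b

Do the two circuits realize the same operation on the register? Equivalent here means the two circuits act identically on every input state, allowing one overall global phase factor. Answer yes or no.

No — the two circuits implement different unitaries, even allowing a global phase.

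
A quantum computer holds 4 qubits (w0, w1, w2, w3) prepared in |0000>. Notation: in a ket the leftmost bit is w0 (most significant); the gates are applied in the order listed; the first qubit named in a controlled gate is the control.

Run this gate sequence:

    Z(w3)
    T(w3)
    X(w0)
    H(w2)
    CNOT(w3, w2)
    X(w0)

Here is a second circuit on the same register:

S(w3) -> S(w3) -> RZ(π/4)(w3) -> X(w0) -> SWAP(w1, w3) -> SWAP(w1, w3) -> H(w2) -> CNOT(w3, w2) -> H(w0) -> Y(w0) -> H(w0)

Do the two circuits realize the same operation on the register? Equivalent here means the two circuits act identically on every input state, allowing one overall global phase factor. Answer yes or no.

No, they are not equivalent — no single phase factor reconciles the two unitaries.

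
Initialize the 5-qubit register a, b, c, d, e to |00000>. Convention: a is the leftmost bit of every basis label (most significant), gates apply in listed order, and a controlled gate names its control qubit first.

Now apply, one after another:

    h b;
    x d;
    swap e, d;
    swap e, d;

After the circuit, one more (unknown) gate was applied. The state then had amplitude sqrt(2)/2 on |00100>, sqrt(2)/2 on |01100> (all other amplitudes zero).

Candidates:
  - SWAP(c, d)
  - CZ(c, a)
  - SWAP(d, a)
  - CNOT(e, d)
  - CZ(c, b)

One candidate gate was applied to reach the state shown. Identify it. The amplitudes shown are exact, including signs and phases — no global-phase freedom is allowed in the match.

The unique candidate consistent with the amplitudes is SWAP(c, d).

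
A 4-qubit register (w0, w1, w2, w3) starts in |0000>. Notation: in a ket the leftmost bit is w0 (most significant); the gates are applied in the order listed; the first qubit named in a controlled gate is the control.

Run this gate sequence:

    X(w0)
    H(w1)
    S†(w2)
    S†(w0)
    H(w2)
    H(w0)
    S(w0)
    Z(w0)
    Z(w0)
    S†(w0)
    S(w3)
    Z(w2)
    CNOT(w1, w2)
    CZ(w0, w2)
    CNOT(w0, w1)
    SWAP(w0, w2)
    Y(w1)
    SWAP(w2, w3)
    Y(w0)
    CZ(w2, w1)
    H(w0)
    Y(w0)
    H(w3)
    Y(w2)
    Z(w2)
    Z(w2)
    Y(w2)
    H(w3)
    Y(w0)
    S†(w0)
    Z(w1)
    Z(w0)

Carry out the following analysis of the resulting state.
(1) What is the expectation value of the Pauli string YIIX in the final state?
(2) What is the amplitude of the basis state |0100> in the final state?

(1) The expectation value of YIIX is -1. Key observation: gates 22-29 undo each other exactly, leaving only the rest of the circuit to track.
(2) |0100> carries amplitude -I/2 in the final state.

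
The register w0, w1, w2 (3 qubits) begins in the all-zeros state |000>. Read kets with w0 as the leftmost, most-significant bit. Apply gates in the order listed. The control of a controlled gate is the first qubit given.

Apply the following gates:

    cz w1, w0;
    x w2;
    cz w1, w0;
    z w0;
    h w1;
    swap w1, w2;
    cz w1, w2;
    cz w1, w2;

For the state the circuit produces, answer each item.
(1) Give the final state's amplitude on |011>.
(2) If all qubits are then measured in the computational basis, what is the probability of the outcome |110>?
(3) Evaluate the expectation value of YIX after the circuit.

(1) The amplitude on |011> is sqrt(2)/2.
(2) The probability of measuring |110> is 0.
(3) The observable YIX averages to 0.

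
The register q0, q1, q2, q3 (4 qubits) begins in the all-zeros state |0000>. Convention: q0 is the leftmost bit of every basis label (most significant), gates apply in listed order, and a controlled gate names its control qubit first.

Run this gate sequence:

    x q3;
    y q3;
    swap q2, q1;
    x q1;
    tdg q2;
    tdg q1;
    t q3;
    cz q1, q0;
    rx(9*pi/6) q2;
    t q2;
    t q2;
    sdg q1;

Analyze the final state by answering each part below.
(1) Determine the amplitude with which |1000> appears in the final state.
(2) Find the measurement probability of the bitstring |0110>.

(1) |1000> carries amplitude 0 in the final state.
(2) A full measurement returns |0110> with probability 1/2.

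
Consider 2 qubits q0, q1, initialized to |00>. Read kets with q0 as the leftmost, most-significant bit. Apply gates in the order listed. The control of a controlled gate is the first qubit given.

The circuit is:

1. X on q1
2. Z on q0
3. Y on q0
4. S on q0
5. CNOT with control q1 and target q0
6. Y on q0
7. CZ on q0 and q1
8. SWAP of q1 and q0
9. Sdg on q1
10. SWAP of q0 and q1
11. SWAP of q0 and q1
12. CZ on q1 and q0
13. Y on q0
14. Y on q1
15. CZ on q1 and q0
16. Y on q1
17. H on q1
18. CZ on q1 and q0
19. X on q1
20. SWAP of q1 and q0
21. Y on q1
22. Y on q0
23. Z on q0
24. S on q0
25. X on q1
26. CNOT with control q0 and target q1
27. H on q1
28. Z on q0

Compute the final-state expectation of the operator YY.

The expectation value of YY is 0. Key observation: gates 10-11 undo each other exactly, leaving only the rest of the circuit to track.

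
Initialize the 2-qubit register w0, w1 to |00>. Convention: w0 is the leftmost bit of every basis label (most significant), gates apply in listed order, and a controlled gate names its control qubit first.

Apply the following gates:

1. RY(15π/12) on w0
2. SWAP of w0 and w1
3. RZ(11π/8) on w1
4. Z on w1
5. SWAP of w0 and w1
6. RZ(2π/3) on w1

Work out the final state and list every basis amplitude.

The resulting statevector has amplitude -sqrt(2 - sqrt(2))*exp(47*I*pi/48)/2 on |00>, 0 on |01>, -sqrt(sqrt(2) + 2)*exp(17*I*pi/48)/2 on |10>, 0 on |11>.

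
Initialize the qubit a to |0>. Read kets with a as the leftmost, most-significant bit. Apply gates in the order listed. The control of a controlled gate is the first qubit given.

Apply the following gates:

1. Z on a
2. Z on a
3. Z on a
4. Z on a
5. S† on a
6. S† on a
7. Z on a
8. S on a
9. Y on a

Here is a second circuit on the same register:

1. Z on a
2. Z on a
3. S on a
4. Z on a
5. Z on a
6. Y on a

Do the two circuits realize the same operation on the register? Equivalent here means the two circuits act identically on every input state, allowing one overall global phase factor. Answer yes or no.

Yes: on every input state the two circuits agree up to one overall phase factor.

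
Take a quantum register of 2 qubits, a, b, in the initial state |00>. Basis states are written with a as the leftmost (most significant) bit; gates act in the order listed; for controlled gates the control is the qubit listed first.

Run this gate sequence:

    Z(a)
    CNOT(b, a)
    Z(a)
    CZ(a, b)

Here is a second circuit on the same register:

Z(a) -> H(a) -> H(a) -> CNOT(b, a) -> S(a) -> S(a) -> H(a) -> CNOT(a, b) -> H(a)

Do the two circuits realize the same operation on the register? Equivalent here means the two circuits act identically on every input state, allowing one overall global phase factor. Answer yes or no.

No — the two circuits implement different unitaries, even allowing a global phase.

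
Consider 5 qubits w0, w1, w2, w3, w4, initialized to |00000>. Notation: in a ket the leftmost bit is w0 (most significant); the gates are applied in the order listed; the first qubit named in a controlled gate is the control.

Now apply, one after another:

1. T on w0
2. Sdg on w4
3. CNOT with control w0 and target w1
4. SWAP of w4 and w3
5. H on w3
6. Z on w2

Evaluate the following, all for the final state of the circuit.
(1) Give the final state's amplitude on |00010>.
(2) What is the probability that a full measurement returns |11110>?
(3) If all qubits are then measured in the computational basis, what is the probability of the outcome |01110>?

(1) The final state's coefficient on |00010> equals sqrt(2)/2.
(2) A full measurement returns |11110> with probability 0.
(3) The probability of measuring |01110> is 0.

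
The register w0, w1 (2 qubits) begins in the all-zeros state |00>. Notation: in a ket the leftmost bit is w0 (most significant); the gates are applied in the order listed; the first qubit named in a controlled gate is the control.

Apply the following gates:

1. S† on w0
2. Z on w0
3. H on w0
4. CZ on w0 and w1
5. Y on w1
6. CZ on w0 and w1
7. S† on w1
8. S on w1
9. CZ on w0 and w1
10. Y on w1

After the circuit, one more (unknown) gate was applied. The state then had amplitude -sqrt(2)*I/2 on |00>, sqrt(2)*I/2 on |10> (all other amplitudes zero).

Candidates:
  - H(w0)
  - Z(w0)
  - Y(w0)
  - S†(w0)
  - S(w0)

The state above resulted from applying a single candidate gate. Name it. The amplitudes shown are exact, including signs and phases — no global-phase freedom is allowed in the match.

The unique candidate consistent with the amplitudes is Y(w0). Key observation: the block from step 5 through step 10 cancels to the identity and can be dropped.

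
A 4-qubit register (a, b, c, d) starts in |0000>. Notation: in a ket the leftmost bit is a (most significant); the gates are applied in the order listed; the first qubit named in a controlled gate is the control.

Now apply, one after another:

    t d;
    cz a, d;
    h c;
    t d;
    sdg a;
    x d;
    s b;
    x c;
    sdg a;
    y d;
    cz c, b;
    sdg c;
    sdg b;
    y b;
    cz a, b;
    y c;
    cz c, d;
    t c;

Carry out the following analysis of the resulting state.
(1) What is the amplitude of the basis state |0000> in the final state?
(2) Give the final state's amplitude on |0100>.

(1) The amplitude on |0000> is 0.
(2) |0100> carries amplitude -sqrt(2)/2 in the final state.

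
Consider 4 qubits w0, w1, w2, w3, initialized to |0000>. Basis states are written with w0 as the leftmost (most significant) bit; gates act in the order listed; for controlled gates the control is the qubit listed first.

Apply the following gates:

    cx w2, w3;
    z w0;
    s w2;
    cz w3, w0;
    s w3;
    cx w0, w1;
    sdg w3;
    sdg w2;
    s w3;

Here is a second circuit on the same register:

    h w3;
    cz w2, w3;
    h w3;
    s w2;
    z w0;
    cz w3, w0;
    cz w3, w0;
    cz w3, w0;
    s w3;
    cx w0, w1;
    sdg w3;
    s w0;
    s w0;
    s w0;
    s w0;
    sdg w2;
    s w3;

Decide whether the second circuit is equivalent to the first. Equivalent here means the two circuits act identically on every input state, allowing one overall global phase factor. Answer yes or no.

Yes — the two circuits implement the same unitary up to a global phase.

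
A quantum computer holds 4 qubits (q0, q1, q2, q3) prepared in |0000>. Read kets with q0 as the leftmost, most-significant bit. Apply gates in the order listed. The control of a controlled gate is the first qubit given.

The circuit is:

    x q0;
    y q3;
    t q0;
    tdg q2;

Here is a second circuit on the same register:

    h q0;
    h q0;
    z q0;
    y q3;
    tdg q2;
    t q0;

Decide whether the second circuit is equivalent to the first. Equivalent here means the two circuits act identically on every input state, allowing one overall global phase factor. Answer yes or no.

No — the two circuits implement different unitaries, even allowing a global phase.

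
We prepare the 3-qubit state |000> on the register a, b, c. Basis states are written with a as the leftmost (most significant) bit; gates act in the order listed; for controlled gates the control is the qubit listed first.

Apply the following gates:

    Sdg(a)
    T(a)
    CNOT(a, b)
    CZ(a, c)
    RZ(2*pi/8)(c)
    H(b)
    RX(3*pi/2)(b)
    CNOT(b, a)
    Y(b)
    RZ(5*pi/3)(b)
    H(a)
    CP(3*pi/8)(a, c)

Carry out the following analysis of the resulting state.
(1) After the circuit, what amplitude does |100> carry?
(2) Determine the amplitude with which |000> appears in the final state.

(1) The amplitude on |100> is sqrt(2)*(-1 + I)*exp(I*pi/24)/4.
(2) |000> carries amplitude sqrt(2)*(1 - I)*exp(I*pi/24)/4 in the final state.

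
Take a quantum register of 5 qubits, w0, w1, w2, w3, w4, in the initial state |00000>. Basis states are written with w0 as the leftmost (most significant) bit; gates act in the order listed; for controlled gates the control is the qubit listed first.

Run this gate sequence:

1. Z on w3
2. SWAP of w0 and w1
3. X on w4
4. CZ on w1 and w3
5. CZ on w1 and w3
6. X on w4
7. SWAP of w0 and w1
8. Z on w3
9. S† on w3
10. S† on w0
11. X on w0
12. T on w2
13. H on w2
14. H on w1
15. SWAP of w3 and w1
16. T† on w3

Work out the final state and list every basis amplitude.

The resulting statevector has amplitude 1/2 on |10000>, -exp(3*I*pi/4)/2 on |10010>, 1/2 on |10100>, -exp(3*I*pi/4)/2 on |10110>, and 0 on every other basis state. Key observation: the block from step 1 through step 8 cancels to the identity and can be dropped.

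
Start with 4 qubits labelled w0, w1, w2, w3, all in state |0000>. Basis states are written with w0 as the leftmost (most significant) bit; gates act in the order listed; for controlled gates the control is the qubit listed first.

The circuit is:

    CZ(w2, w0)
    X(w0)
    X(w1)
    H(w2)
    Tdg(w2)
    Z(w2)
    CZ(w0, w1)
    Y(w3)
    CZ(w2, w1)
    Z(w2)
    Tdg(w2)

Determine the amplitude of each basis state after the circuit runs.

After the circuit, the state carries amplitude -sqrt(2)*I/2 on |1101>, sqrt(2)/2 on |1111>, and 0 on every other basis state.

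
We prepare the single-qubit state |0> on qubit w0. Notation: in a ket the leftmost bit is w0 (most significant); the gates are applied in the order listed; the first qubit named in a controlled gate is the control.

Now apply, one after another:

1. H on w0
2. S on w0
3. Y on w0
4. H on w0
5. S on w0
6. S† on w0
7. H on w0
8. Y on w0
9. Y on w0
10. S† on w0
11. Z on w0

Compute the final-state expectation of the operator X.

In the final state, X has expectation -1.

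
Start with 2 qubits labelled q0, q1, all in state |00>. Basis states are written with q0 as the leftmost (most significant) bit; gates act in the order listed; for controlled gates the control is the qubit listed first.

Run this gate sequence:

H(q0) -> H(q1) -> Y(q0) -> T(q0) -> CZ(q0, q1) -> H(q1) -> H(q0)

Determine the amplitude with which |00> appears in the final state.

The amplitude on |00> is -I/2.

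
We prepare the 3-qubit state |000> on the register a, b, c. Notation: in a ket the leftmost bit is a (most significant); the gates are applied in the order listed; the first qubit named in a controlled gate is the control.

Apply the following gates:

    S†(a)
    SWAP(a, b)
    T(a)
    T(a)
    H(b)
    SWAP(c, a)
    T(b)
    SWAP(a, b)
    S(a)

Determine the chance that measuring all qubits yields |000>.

Outcome |000> occurs with probability 1/2.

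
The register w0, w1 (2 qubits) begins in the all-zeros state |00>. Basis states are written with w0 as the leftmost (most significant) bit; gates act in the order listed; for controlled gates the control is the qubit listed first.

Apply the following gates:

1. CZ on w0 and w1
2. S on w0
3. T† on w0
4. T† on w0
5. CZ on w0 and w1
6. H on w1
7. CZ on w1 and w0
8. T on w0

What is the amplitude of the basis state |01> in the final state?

The amplitude on |01> is sqrt(2)/2.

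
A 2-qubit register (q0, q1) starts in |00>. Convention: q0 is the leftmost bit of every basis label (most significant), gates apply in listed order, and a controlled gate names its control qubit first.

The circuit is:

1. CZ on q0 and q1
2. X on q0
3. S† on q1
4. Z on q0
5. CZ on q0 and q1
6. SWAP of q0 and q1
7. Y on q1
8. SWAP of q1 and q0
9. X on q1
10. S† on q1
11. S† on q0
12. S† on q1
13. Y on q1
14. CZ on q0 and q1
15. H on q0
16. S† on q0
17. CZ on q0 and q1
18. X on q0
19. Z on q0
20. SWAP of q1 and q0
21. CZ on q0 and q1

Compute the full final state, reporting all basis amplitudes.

The final amplitudes are sqrt(2)*I/2 on |00>, sqrt(2)/2 on |01>, 0 on |10>, 0 on |11>.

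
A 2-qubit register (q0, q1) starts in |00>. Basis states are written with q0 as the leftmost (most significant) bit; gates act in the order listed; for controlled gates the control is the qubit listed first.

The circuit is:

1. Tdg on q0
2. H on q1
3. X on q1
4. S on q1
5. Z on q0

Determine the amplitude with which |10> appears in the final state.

|10> carries amplitude 0 in the final state.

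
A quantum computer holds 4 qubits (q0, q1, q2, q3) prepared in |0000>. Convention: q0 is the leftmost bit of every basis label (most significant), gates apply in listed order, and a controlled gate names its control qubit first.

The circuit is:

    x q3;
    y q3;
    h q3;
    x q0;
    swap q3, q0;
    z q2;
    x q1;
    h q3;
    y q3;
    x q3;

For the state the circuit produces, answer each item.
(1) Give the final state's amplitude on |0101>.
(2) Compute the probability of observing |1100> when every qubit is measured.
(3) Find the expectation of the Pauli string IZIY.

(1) |0101> carries amplitude 1/2 in the final state.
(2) The probability of measuring |1100> is 1/4.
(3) The expectation value of IZIY is 0.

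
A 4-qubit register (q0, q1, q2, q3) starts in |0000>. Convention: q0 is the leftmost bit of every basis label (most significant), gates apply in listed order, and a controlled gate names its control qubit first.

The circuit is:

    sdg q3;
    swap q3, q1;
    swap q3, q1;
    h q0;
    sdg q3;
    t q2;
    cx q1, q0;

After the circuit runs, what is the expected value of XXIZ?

In the final state, XXIZ has expectation 0. Key observation: the block from step 2 through step 3 cancels to the identity and can be dropped.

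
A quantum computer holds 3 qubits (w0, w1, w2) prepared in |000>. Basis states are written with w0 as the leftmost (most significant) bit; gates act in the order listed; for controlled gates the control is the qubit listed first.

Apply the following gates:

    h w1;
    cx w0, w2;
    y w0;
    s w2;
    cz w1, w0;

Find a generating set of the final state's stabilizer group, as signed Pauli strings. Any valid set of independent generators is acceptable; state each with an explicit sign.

One valid set of independent stabilizer generators is -IXI, -ZII, +IIZ (any independent generating set of the same group is equally correct).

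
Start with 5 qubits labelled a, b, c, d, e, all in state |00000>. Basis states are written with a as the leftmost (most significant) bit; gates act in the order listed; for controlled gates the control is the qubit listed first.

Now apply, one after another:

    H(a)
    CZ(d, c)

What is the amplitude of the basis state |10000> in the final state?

The amplitude on |10000> is sqrt(2)/2.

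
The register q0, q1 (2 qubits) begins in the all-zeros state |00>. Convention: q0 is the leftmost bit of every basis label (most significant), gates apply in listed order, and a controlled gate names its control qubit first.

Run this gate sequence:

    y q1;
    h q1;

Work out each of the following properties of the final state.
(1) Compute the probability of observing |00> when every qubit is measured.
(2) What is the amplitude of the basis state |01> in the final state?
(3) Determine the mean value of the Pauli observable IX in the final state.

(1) The probability of measuring |00> is 1/2.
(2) The final state's coefficient on |01> equals -sqrt(2)*I/2.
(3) The expectation value of IX is -1.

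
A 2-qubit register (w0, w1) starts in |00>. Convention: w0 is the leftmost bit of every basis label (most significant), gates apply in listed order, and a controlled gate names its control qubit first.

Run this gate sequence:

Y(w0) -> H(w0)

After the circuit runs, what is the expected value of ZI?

In the final state, ZI has expectation 0.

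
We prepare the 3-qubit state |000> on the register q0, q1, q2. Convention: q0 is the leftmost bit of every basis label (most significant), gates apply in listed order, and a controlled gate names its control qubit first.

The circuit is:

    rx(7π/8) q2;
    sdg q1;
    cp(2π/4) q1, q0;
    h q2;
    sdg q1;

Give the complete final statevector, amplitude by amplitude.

The resulting statevector has amplitude sqrt(2)*(sin(pi/16) - I*cos(pi/16))/2 on |000>, sqrt(2)*(sin(pi/16) + I*cos(pi/16))/2 on |001>, and 0 on every other basis state.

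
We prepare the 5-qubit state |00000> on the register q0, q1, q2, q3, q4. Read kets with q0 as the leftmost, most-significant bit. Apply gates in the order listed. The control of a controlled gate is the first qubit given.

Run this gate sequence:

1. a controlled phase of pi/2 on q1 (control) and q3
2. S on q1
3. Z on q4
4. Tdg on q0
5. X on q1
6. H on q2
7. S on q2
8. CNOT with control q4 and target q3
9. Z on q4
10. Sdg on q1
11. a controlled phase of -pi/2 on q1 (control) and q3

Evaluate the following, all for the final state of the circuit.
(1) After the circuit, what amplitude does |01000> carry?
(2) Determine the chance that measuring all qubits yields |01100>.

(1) |01000> carries amplitude -sqrt(2)*I/2 in the final state.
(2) The probability of measuring |01100> is 1/2.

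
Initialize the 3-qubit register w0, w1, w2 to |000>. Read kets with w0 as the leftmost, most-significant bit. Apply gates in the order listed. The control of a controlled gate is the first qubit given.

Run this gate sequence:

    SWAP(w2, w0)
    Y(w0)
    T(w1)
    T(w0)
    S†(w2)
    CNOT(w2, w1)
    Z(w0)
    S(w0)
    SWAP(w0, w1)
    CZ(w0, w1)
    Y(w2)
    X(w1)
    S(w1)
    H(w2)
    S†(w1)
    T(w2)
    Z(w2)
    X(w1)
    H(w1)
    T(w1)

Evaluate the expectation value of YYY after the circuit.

The observable YYY averages to 0.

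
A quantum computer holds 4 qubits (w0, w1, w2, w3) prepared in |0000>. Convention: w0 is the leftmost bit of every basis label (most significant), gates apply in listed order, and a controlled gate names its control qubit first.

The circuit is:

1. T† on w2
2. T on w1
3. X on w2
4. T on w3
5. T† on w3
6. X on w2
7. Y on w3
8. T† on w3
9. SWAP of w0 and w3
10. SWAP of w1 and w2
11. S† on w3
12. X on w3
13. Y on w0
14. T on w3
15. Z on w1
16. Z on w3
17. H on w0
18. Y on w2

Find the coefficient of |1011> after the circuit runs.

The amplitude on |1011> is -sqrt(2)*I/2. Key observation: the block from step 3 through step 6 cancels to the identity and can be dropped.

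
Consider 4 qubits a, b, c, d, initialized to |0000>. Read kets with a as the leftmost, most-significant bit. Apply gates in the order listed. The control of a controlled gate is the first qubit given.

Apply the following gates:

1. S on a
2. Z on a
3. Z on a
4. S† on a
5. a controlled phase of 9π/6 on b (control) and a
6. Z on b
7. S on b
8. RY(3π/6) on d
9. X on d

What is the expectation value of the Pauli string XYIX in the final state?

The expectation value of XYIX is 0. Key observation: steps 1-4 multiply out to the identity, so the circuit reduces to the remaining gates.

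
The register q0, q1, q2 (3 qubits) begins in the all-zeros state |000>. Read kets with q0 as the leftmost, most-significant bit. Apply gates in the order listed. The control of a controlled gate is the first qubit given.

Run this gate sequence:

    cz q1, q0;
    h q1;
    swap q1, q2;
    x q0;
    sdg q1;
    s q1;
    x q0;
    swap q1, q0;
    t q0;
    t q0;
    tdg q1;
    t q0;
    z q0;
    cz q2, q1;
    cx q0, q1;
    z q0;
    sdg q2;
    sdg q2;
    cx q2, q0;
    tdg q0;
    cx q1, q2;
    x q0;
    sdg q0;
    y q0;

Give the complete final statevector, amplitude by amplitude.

The final amplitudes are -sqrt(2)/2 on |000>, -sqrt(2)*exp(I*pi/4)/2 on |101>, and 0 on every other basis state. Key observation: gates 4-7 undo each other exactly, leaving only the rest of the circuit to track.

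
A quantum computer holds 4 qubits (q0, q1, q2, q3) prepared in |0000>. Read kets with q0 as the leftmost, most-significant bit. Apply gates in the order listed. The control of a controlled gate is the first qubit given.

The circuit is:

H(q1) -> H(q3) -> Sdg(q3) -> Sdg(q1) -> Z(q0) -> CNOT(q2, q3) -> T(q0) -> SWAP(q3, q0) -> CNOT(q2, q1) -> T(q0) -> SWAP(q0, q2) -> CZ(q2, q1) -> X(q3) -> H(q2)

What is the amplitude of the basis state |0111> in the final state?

|0111> carries amplitude sqrt(2)*(-I - exp(I*pi/4))/4 in the final state.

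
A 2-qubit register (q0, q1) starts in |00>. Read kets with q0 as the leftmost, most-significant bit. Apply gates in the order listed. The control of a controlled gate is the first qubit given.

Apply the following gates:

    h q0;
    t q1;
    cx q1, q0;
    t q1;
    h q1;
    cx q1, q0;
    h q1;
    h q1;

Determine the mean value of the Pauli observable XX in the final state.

The expectation value of XX is 1. Key observation: steps 7-8 multiply out to the identity, so the circuit reduces to the remaining gates.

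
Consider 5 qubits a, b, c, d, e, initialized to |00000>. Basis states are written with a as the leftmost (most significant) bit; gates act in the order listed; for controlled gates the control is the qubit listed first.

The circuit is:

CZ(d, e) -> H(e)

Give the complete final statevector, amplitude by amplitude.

After the circuit, the state carries amplitude sqrt(2)/2 on |00000>, sqrt(2)/2 on |00001>, and 0 on every other basis state.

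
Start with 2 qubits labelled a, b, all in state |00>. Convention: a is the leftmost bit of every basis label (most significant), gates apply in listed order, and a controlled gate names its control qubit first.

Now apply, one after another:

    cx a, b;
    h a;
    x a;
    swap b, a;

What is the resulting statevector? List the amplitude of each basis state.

The final amplitudes are sqrt(2)/2 on |00>, sqrt(2)/2 on |01>, 0 on |10>, 0 on |11>.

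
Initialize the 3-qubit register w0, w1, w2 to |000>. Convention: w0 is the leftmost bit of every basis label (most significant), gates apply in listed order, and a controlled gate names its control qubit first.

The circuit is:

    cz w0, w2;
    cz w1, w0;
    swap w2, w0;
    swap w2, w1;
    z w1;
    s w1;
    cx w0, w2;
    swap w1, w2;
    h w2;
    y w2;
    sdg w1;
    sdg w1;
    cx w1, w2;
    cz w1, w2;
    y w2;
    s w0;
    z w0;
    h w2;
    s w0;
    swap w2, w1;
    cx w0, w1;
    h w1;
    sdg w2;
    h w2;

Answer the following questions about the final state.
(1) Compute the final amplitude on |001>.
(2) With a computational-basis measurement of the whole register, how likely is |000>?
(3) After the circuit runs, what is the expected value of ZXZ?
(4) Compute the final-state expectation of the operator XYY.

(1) The final state's coefficient on |001> equals 1/2.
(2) A full measurement returns |000> with probability 1/4.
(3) The observable ZXZ averages to 0.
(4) The expectation value of XYY is 0.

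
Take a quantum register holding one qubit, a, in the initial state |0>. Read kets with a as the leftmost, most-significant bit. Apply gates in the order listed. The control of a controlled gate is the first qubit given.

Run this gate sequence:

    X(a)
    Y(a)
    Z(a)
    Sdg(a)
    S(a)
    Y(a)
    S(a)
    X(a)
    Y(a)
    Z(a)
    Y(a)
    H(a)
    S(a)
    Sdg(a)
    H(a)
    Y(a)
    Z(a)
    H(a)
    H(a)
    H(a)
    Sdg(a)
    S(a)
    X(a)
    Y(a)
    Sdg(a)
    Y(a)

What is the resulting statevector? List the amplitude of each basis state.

The final amplitudes are -sqrt(2)*I/2 on |0>, -sqrt(2)/2 on |1>. Key observation: the block from step 11 through step 16 cancels to the identity and can be dropped.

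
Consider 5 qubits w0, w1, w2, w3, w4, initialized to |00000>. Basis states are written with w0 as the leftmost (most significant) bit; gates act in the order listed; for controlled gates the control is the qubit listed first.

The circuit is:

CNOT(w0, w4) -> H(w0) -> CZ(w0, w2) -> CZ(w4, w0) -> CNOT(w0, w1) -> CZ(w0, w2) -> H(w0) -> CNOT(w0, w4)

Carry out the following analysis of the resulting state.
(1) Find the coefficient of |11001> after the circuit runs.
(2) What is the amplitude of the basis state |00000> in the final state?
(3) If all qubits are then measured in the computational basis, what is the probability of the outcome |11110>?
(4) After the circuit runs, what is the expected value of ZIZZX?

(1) The final state's coefficient on |11001> equals -1/2.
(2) The amplitude on |00000> is 1/2.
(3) Outcome |11110> occurs with probability 0.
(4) The observable ZIZZX averages to 0.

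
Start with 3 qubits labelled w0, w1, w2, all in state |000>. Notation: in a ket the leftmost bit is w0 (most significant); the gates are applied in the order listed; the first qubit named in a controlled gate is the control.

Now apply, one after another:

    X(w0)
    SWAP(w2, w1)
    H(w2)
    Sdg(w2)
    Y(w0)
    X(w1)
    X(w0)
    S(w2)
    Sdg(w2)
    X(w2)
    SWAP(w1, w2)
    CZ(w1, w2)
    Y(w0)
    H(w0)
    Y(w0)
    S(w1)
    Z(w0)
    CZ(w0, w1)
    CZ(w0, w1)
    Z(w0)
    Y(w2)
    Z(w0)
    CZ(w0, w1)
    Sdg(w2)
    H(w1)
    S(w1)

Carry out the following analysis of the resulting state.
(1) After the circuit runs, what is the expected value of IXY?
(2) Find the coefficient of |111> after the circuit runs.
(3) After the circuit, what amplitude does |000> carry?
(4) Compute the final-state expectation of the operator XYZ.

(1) The observable IXY averages to 0. Key observation: steps 18-19 multiply out to the identity, so the circuit reduces to the remaining gates.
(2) The amplitude on |111> is 0.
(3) |000> carries amplitude -sqrt(2)*I/2 in the final state.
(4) In the final state, XYZ has expectation 1.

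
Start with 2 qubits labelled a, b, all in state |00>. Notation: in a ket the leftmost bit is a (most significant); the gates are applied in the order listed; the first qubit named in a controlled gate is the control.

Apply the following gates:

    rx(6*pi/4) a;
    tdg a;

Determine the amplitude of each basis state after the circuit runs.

The final amplitudes are -sqrt(2)/2 on |00>, 0 on |01>, -sqrt(2)*exp(I*pi/4)/2 on |10>, 0 on |11>.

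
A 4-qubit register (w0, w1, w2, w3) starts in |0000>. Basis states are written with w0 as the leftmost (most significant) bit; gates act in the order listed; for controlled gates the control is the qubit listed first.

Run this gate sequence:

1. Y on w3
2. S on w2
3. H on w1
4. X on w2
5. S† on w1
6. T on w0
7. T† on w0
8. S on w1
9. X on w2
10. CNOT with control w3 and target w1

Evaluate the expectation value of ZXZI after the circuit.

The expectation value of ZXZI is 1.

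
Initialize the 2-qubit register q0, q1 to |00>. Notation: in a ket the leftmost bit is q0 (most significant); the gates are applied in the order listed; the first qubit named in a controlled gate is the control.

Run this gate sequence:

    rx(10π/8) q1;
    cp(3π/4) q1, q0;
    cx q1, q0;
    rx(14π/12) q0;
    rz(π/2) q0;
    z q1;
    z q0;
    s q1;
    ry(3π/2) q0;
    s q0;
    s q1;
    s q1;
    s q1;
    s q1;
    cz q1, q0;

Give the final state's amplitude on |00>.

The final state's coefficient on |00> equals sqrt(6 - 3*sqrt(2))*exp(3*I*pi/4)/4.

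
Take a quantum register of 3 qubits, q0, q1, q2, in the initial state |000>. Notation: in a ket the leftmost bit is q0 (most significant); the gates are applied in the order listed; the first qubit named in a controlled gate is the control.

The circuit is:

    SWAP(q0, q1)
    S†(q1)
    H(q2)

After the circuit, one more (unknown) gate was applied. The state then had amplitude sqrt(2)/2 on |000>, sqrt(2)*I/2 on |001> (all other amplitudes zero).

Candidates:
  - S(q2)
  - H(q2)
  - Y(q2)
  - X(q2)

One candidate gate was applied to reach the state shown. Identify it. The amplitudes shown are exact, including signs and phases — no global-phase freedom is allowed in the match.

The unique candidate consistent with the amplitudes is S(q2).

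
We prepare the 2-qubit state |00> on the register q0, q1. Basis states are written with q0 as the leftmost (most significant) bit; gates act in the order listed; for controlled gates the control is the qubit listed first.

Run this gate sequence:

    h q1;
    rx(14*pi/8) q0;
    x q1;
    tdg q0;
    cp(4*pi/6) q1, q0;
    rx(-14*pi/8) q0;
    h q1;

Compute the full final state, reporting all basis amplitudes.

The resulting statevector has amplitude (-2 + sqrt(2) - (2*sqrt(2) + 4 - sqrt(2)*exp(5*I*pi/12) + 2*exp(5*I*pi/12))*exp(I*pi/4))*exp(3*I*pi/4)/8 on |00>, (-2 + sqrt(2) - (-2 + sqrt(2))*exp(2*I*pi/3))*exp(3*I*pi/4)/8 on |01>, sqrt(2)*(-2*I + exp(11*I*pi/12) + exp(I*pi/4))/8 on |10>, sqrt(2)*(-exp(11*I*pi/12) + exp(I*pi/4))/8 on |11>.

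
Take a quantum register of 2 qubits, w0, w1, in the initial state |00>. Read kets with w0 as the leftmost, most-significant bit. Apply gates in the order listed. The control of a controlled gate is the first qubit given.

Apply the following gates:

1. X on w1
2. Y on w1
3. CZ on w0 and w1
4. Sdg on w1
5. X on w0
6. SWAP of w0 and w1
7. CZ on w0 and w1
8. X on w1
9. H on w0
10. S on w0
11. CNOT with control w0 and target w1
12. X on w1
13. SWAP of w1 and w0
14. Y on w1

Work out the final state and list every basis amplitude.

The final amplitudes are -sqrt(2)*I/2 on |00>, 0 on |01>, 0 on |10>, sqrt(2)/2 on |11>.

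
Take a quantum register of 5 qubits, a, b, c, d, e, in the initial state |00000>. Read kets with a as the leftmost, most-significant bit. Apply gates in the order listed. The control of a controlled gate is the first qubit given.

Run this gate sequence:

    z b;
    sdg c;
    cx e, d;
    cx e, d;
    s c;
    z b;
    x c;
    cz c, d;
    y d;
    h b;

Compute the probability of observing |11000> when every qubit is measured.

Outcome |11000> occurs with probability 0. Key observation: gates 1-6 undo each other exactly, leaving only the rest of the circuit to track.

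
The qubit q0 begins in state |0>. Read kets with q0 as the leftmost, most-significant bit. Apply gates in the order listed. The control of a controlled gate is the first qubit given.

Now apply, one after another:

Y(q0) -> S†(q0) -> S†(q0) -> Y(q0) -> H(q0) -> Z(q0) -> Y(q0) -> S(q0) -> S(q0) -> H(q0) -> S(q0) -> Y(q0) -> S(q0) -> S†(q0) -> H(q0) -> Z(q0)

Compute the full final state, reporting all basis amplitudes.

After the circuit, the state carries amplitude -sqrt(2)*I/2 on |0>, sqrt(2)*I/2 on |1>. Key observation: gates 13-14 undo each other exactly, leaving only the rest of the circuit to track.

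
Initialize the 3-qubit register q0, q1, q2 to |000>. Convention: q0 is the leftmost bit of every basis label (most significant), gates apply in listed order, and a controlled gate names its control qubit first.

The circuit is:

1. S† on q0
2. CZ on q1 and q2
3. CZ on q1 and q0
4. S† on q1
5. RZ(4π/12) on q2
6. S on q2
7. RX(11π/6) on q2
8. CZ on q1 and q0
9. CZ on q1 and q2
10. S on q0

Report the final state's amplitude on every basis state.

The resulting statevector has amplitude (sqrt(2) + sqrt(6))*exp(5*I*pi/6)/4 on |000>, (-sqrt(6) + sqrt(2))*exp(I*pi/3)/4 on |001>, and 0 on every other basis state.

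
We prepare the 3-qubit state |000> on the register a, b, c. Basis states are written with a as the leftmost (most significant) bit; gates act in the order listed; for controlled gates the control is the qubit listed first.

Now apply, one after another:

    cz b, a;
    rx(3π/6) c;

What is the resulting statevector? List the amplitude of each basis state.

After the circuit, the state carries amplitude sqrt(2)/2 on |000>, -sqrt(2)*I/2 on |001>, and 0 on every other basis state.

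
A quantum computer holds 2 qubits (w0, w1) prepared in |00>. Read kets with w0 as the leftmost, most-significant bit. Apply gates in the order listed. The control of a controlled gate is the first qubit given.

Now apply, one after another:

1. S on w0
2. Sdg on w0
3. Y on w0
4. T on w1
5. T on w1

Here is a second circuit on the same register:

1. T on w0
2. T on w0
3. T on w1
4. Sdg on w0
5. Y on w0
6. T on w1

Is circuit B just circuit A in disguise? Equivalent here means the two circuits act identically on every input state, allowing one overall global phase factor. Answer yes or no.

Yes, they are equivalent — the unitaries differ by at most a global phase.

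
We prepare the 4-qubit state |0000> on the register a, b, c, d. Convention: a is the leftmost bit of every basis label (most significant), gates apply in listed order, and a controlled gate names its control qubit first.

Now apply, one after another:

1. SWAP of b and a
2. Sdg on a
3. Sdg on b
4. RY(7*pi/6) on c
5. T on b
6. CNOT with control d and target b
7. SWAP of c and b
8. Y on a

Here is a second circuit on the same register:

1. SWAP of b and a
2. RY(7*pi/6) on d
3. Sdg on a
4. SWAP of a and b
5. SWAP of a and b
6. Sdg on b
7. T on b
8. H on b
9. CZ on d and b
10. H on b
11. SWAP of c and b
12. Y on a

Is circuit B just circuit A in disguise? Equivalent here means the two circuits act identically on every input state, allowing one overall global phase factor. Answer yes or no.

No, they are not equivalent — no single phase factor reconciles the two unitaries.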